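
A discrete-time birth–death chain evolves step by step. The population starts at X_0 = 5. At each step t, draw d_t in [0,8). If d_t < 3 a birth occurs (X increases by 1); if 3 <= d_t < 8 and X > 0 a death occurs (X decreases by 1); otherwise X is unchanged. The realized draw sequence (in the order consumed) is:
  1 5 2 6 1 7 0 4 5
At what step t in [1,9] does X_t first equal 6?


1

t=0: X=5, d=1 → birth, X_1=6
t=1: X=6, d=5 → death, X_2=5
t=2: X=5, d=2 → birth, X_3=6
t=3: X=6, d=6 → death, X_4=5
t=4: X=5, d=1 → birth, X_5=6
t=5: X=6, d=7 → death, X_6=5
t=6: X=5, d=0 → birth, X_7=6
t=7: X=6, d=4 → death, X_8=5
t=8: X=5, d=5 → death, X_9=4


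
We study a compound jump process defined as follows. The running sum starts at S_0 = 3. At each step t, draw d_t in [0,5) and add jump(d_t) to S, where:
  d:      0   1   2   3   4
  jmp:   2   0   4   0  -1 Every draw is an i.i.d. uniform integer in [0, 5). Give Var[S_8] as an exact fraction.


128/5

Outcome values over d=0..4: [2, 0, 4, 0, -1]
Σy = 5, Σy² = 21, M = 5
μ = 5/5 = 1,  σ² = 21/5 − (1)² = 16/5
Independent increments: Var[S_8] = 8·σ² = 8·(16/5) = 128/5


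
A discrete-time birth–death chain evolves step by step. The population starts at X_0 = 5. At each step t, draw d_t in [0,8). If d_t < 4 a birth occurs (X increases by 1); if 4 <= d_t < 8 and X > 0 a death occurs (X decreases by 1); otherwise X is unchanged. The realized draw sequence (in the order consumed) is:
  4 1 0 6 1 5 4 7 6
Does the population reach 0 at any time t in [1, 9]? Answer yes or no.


no

t=0: X=5, d=4 → death, X_1=4
t=1: X=4, d=1 → birth, X_2=5
t=2: X=5, d=0 → birth, X_3=6
t=3: X=6, d=6 → death, X_4=5
t=4: X=5, d=1 → birth, X_5=6
t=5: X=6, d=5 → death, X_6=5
t=6: X=5, d=4 → death, X_7=4
t=7: X=4, d=7 → death, X_8=3
t=8: X=3, d=6 → death, X_9=2


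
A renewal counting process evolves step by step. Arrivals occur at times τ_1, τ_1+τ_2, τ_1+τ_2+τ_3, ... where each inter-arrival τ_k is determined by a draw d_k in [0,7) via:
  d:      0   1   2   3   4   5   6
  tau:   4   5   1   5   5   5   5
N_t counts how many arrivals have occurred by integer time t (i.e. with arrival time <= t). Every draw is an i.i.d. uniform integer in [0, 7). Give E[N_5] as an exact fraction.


17893/16807

Inter-arrival values over d=0..6: [4, 5, 1, 5, 5, 5, 5]
Each d has probability 1/7, so the pmf of τ is: f(1) = 1/7, f(4) = 1/7, f(5) = 5/7
Renewal equation for m(n) = E[N_n]: condition on τ_1 = k (if k <= n, one arrival plus a fresh copy on the remaining n−k steps): m(n) = F(n) + Σ_{k<=n} f(k)·m(n−k), where F(n) = P(τ <= n) and m(0) = 0
m(1) = F(1) = 1/7
m(2) = F(2) + f(1)·m(1) = 1/7 + 1/7·1/7 = 8/49
m(3) = F(3) + f(1)·m(2) = 1/7 + 1/7·8/49 = 57/343
m(4) = F(4) + f(1)·m(3) = 2/7 + 1/7·57/343 = 743/2401
m(5) = F(5) + f(1)·m(4) + f(4)·m(1) = 1 + 1/7·743/2401 + 1/7·1/7 = 17893/16807
E[N_5] = m(5) = 17893/16807


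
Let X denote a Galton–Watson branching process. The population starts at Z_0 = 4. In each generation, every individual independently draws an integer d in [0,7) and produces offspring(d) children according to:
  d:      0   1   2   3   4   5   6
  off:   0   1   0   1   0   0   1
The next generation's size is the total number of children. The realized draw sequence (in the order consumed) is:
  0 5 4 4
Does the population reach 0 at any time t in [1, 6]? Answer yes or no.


yes

gen 0: Z_0=4, draws=[0, 5, 4, 4], offspring=[0, 0, 0, 0], Z_1=0
gen 1: Z_1=0, draws=[], offspring=[], Z_2=0
gen 2: Z_2=0, draws=[], offspring=[], Z_3=0
gen 3: Z_3=0, draws=[], offspring=[], Z_4=0
gen 4: Z_4=0, draws=[], offspring=[], Z_5=0
gen 5: Z_5=0, draws=[], offspring=[], Z_6=0


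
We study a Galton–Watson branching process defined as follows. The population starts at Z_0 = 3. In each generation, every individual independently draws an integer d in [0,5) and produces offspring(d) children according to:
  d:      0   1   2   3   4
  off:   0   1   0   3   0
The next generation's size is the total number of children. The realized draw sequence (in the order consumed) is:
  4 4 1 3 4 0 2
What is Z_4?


gen 0: Z_0=3, draws=[4, 4, 1], offspring=[0, 0, 1], Z_1=1
gen 1: Z_1=1, draws=[3], offspring=[3], Z_2=3
gen 2: Z_2=3, draws=[4, 0, 2], offspring=[0, 0, 0], Z_3=0
gen 3: Z_3=0, draws=[], offspring=[], Z_4=0

0


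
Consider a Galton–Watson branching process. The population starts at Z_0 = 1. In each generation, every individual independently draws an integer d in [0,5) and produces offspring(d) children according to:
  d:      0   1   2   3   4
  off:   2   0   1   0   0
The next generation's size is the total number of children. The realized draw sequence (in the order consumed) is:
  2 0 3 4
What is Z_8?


gen 0: Z_0=1, draws=[2], offspring=[1], Z_1=1
gen 1: Z_1=1, draws=[0], offspring=[2], Z_2=2
gen 2: Z_2=2, draws=[3, 4], offspring=[0, 0], Z_3=0
gen 3: Z_3=0, draws=[], offspring=[], Z_4=0
gen 4: Z_4=0, draws=[], offspring=[], Z_5=0
gen 5: Z_5=0, draws=[], offspring=[], Z_6=0
gen 6: Z_6=0, draws=[], offspring=[], Z_7=0
gen 7: Z_7=0, draws=[], offspring=[], Z_8=0

0


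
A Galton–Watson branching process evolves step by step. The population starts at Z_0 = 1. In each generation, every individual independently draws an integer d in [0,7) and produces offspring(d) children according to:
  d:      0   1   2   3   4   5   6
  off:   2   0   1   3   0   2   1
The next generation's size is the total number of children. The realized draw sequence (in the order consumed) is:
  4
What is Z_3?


gen 0: Z_0=1, draws=[4], offspring=[0], Z_1=0
gen 1: Z_1=0, draws=[], offspring=[], Z_2=0
gen 2: Z_2=0, draws=[], offspring=[], Z_3=0

0


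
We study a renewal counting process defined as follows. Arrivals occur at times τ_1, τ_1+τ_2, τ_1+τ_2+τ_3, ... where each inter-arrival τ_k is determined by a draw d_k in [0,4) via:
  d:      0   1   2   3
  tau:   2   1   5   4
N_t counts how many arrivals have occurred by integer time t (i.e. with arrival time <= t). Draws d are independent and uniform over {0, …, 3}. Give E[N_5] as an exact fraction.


Inter-arrival values over d=0..3: [2, 1, 5, 4]
Each d has probability 1/4, so the pmf of τ is: f(1) = 1/4, f(2) = 1/4, f(4) = 1/4, f(5) = 1/4
Renewal equation for m(n) = E[N_n]: condition on τ_1 = k (if k <= n, one arrival plus a fresh copy on the remaining n−k steps): m(n) = F(n) + Σ_{k<=n} f(k)·m(n−k), where F(n) = P(τ <= n) and m(0) = 0
m(1) = F(1) = 1/4
m(2) = F(2) + f(1)·m(1) = 1/2 + 1/4·1/4 = 9/16
m(3) = F(3) + f(1)·m(2) + f(2)·m(1) = 1/2 + 1/4·9/16 + 1/4·1/4 = 45/64
m(4) = F(4) + f(1)·m(3) + f(2)·m(2) = 3/4 + 1/4·45/64 + 1/4·9/16 = 273/256
m(5) = F(5) + f(1)·m(4) + f(2)·m(3) + f(4)·m(1) = 1 + 1/4·273/256 + 1/4·45/64 + 1/4·1/4 = 1541/1024
E[N_5] = m(5) = 1541/1024

1541/1024


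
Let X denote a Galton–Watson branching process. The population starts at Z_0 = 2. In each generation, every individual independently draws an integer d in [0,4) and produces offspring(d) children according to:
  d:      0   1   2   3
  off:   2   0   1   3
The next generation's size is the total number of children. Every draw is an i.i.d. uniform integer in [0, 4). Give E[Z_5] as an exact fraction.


243/16

Outcome values over d=0..3: [2, 0, 1, 3]
Σy = 6, Σy² = 14, M = 4
μ = 6/4 = 3/2,  σ² = 14/4 − (3/2)² = 5/4
E[Z_0] = 2
E[Z_1] = 3/2·E[Z_0] = 3
E[Z_2] = 3/2·E[Z_1] = 9/2
E[Z_3] = 3/2·E[Z_2] = 27/4
E[Z_4] = 3/2·E[Z_3] = 81/8
E[Z_5] = 3/2·E[Z_4] = 243/16


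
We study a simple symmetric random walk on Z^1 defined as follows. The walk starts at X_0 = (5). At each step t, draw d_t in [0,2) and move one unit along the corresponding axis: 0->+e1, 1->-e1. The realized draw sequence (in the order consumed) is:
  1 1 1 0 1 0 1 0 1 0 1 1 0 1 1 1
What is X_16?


(-1)

t=0: X=(5), d=1 → -e1, X_1=(4)
t=1: X=(4), d=1 → -e1, X_2=(3)
t=2: X=(3), d=1 → -e1, X_3=(2)
t=3: X=(2), d=0 → +e1, X_4=(3)
t=4: X=(3), d=1 → -e1, X_5=(2)
t=5: X=(2), d=0 → +e1, X_6=(3)
t=6: X=(3), d=1 → -e1, X_7=(2)
t=7: X=(2), d=0 → +e1, X_8=(3)
t=8: X=(3), d=1 → -e1, X_9=(2)
t=9: X=(2), d=0 → +e1, X_10=(3)
t=10: X=(3), d=1 → -e1, X_11=(2)
t=11: X=(2), d=1 → -e1, X_12=(1)
t=12: X=(1), d=0 → +e1, X_13=(2)
t=13: X=(2), d=1 → -e1, X_14=(1)
t=14: X=(1), d=1 → -e1, X_15=(0)
t=15: X=(0), d=1 → -e1, X_16=(-1)


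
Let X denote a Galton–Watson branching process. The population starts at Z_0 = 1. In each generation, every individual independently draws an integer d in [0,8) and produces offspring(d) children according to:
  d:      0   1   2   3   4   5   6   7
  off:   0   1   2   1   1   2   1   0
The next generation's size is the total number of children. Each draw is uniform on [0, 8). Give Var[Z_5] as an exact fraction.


Outcome values over d=0..7: [0, 1, 2, 1, 1, 2, 1, 0]
Σy = 8, Σy² = 12, M = 8
μ = 8/8 = 1,  σ² = 12/8 − (1)² = 1/2
V_0 = 0, E_0 = 1
V_1 = 1/2·E_0 + (1)²·V_0 = 1/2;  E_1 = 1
V_2 = 1/2·E_1 + (1)²·V_1 = 1;  E_2 = 1
V_3 = 1/2·E_2 + (1)²·V_2 = 3/2;  E_3 = 1
V_4 = 1/2·E_3 + (1)²·V_3 = 2;  E_4 = 1
V_5 = 1/2·E_4 + (1)²·V_4 = 5/2;  E_5 = 1

5/2


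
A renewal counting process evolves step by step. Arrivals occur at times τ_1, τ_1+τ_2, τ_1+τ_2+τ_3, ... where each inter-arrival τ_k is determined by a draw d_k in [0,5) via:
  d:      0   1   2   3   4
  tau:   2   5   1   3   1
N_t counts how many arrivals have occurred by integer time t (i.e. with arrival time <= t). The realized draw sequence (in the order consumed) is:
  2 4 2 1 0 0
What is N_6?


draw d_1=2: τ_1=1, arrival time A_1=1
draw d_2=4: τ_2=1, arrival time A_2=2
draw d_3=2: τ_3=1, arrival time A_3=3
draw d_4=1: τ_4=5, arrival time A_4=8
draw d_5=0: τ_5=2, arrival time A_5=10
draw d_6=0: τ_6=2, arrival time A_6=12
N_t over t=0..6: 0:0 1:1 2:2 3:3 4:3 5:3 6:3

3


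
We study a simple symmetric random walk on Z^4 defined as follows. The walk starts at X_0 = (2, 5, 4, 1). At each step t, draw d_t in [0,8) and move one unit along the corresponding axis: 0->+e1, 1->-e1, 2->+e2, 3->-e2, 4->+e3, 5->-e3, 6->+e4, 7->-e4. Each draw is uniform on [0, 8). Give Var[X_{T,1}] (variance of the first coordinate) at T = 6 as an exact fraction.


Outcome values over d=0..7: [1, -1, 0, 0, 0, 0, 0, 0]
Σy = 0, Σy² = 2, M = 8
μ = 0/8 = 0,  σ² = 2/8 − (0)² = 1/4
Independent increments: Var[X_6] = 6·σ² = 6·(1/4) = 3/2

3/2


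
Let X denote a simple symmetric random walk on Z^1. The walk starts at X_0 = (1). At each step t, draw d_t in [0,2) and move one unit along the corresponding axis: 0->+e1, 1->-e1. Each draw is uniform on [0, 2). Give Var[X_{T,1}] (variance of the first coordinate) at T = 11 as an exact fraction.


Outcome values over d=0..1: [1, -1]
Σy = 0, Σy² = 2, M = 2
μ = 0/2 = 0,  σ² = 2/2 − (0)² = 1
Independent increments: Var[X_11] = 11·σ² = 11·(1) = 11

11


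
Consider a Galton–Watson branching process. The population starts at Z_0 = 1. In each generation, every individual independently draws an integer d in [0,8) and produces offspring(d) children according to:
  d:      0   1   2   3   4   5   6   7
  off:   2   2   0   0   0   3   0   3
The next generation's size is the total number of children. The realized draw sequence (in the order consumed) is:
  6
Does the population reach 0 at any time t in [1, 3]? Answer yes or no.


yes

gen 0: Z_0=1, draws=[6], offspring=[0], Z_1=0
gen 1: Z_1=0, draws=[], offspring=[], Z_2=0
gen 2: Z_2=0, draws=[], offspring=[], Z_3=0


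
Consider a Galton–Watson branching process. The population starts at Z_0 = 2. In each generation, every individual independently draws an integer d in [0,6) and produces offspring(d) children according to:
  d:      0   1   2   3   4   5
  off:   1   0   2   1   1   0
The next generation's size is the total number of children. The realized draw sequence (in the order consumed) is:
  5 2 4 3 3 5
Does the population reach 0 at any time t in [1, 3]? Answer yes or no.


no

gen 0: Z_0=2, draws=[5, 2], offspring=[0, 2], Z_1=2
gen 1: Z_1=2, draws=[4, 3], offspring=[1, 1], Z_2=2
gen 2: Z_2=2, draws=[3, 5], offspring=[1, 0], Z_3=1


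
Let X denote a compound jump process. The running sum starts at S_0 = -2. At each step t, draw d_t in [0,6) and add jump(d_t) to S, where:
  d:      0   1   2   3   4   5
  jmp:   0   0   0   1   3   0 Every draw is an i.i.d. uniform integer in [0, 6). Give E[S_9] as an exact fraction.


Outcome values over d=0..5: [0, 0, 0, 1, 3, 0]
Σy = 4, Σy² = 10, M = 6
μ = 4/6 = 2/3,  σ² = 10/6 − (2/3)² = 11/9
E[S_9] = -2 + 9·(2/3) = 4

4


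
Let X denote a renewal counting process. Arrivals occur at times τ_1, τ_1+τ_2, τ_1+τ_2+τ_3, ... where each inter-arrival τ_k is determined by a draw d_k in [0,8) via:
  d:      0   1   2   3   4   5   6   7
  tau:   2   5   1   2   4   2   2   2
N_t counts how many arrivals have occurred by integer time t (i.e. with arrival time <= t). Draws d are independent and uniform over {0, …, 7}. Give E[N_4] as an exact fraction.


6017/4096

Inter-arrival values over d=0..7: [2, 5, 1, 2, 4, 2, 2, 2]
Each d has probability 1/8, so the pmf of τ is: f(1) = 1/8, f(2) = 5/8, f(4) = 1/8, f(5) = 1/8
Renewal equation for m(n) = E[N_n]: condition on τ_1 = k (if k <= n, one arrival plus a fresh copy on the remaining n−k steps): m(n) = F(n) + Σ_{k<=n} f(k)·m(n−k), where F(n) = P(τ <= n) and m(0) = 0
m(1) = F(1) = 1/8
m(2) = F(2) + f(1)·m(1) = 3/4 + 1/8·1/8 = 49/64
m(3) = F(3) + f(1)·m(2) + f(2)·m(1) = 3/4 + 1/8·49/64 + 5/8·1/8 = 473/512
m(4) = F(4) + f(1)·m(3) + f(2)·m(2) = 7/8 + 1/8·473/512 + 5/8·49/64 = 6017/4096
E[N_4] = m(4) = 6017/4096


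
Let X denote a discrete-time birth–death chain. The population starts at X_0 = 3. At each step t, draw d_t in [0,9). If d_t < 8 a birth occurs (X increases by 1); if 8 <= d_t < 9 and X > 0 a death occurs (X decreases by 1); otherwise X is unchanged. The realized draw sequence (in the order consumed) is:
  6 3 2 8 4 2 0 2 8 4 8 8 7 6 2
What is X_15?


10

t=0: X=3, d=6 → birth, X_1=4
t=1: X=4, d=3 → birth, X_2=5
t=2: X=5, d=2 → birth, X_3=6
t=3: X=6, d=8 → death, X_4=5
t=4: X=5, d=4 → birth, X_5=6
t=5: X=6, d=2 → birth, X_6=7
t=6: X=7, d=0 → birth, X_7=8
t=7: X=8, d=2 → birth, X_8=9
t=8: X=9, d=8 → death, X_9=8
t=9: X=8, d=4 → birth, X_10=9
t=10: X=9, d=8 → death, X_11=8
t=11: X=8, d=8 → death, X_12=7
t=12: X=7, d=7 → birth, X_13=8
t=13: X=8, d=6 → birth, X_14=9
t=14: X=9, d=2 → birth, X_15=10


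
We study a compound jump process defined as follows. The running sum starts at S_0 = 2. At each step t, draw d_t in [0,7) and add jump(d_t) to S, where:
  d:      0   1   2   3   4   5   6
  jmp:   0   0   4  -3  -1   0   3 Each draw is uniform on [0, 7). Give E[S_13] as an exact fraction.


Outcome values over d=0..6: [0, 0, 4, -3, -1, 0, 3]
Σy = 3, Σy² = 35, M = 7
μ = 3/7 = 3/7,  σ² = 35/7 − (3/7)² = 236/49
E[S_13] = 2 + 13·(3/7) = 53/7

53/7


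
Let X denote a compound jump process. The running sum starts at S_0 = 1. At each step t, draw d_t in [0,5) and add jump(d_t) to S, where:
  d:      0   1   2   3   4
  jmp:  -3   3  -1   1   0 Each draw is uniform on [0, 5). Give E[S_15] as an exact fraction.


1

Outcome values over d=0..4: [-3, 3, -1, 1, 0]
Σy = 0, Σy² = 20, M = 5
μ = 0/5 = 0,  σ² = 20/5 − (0)² = 4
E[S_15] = 1 + 15·(0) = 1


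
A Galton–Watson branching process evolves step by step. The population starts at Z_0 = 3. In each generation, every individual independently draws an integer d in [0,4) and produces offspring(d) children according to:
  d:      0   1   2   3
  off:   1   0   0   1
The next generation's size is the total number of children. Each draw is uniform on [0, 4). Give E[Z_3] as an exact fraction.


3/8

Outcome values over d=0..3: [1, 0, 0, 1]
Σy = 2, Σy² = 2, M = 4
μ = 2/4 = 1/2,  σ² = 2/4 − (1/2)² = 1/4
E[Z_0] = 3
E[Z_1] = 1/2·E[Z_0] = 3/2
E[Z_2] = 1/2·E[Z_1] = 3/4
E[Z_3] = 1/2·E[Z_2] = 3/8


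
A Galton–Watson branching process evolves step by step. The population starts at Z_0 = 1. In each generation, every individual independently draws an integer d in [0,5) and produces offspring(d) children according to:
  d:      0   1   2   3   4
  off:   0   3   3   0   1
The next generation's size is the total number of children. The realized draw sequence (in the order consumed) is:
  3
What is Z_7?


gen 0: Z_0=1, draws=[3], offspring=[0], Z_1=0
gen 1: Z_1=0, draws=[], offspring=[], Z_2=0
gen 2: Z_2=0, draws=[], offspring=[], Z_3=0
gen 3: Z_3=0, draws=[], offspring=[], Z_4=0
gen 4: Z_4=0, draws=[], offspring=[], Z_5=0
gen 5: Z_5=0, draws=[], offspring=[], Z_6=0
gen 6: Z_6=0, draws=[], offspring=[], Z_7=0

0


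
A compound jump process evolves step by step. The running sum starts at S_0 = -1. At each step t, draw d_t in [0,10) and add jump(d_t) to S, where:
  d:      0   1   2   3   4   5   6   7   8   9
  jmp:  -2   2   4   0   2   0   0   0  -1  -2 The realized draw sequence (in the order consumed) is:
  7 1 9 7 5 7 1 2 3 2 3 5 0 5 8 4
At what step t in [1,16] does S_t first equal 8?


t=0: S=-1, d=7, jump=0, S_1=-1
t=1: S=-1, d=1, jump=2, S_2=1
t=2: S=1, d=9, jump=-2, S_3=-1
t=3: S=-1, d=7, jump=0, S_4=-1
t=4: S=-1, d=5, jump=0, S_5=-1
t=5: S=-1, d=7, jump=0, S_6=-1
t=6: S=-1, d=1, jump=2, S_7=1
t=7: S=1, d=2, jump=4, S_8=5
t=8: S=5, d=3, jump=0, S_9=5
t=9: S=5, d=2, jump=4, S_10=9
t=10: S=9, d=3, jump=0, S_11=9
t=11: S=9, d=5, jump=0, S_12=9
t=12: S=9, d=0, jump=-2, S_13=7
t=13: S=7, d=5, jump=0, S_14=7
t=14: S=7, d=8, jump=-1, S_15=6
t=15: S=6, d=4, jump=2, S_16=8

16


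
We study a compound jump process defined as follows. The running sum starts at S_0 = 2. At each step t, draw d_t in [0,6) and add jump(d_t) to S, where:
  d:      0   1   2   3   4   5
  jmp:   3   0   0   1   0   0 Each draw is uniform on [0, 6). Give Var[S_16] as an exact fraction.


176/9

Outcome values over d=0..5: [3, 0, 0, 1, 0, 0]
Σy = 4, Σy² = 10, M = 6
μ = 4/6 = 2/3,  σ² = 10/6 − (2/3)² = 11/9
Independent increments: Var[S_16] = 16·σ² = 16·(11/9) = 176/9


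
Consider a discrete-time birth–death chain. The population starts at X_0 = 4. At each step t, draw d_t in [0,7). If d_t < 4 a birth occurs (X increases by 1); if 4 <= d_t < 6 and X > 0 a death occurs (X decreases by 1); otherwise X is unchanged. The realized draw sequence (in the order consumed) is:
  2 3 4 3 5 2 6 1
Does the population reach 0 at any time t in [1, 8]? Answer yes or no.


t=0: X=4, d=2 → birth, X_1=5
t=1: X=5, d=3 → birth, X_2=6
t=2: X=6, d=4 → death, X_3=5
t=3: X=5, d=3 → birth, X_4=6
t=4: X=6, d=5 → death, X_5=5
t=5: X=5, d=2 → birth, X_6=6
t=6: X=6, d=6 → hold, X_7=6
t=7: X=6, d=1 → birth, X_8=7

no


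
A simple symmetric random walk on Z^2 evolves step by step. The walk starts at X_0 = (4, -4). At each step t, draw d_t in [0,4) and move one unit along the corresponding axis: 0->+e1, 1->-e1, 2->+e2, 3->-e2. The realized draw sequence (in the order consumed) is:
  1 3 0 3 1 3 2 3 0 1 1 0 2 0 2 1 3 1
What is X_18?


(2, -6)

t=0: X=(4, -4), d=1 → -e1, X_1=(3, -4)
t=1: X=(3, -4), d=3 → -e2, X_2=(3, -5)
t=2: X=(3, -5), d=0 → +e1, X_3=(4, -5)
t=3: X=(4, -5), d=3 → -e2, X_4=(4, -6)
t=4: X=(4, -6), d=1 → -e1, X_5=(3, -6)
t=5: X=(3, -6), d=3 → -e2, X_6=(3, -7)
t=6: X=(3, -7), d=2 → +e2, X_7=(3, -6)
t=7: X=(3, -6), d=3 → -e2, X_8=(3, -7)
t=8: X=(3, -7), d=0 → +e1, X_9=(4, -7)
t=9: X=(4, -7), d=1 → -e1, X_10=(3, -7)
t=10: X=(3, -7), d=1 → -e1, X_11=(2, -7)
t=11: X=(2, -7), d=0 → +e1, X_12=(3, -7)
t=12: X=(3, -7), d=2 → +e2, X_13=(3, -6)
t=13: X=(3, -6), d=0 → +e1, X_14=(4, -6)
t=14: X=(4, -6), d=2 → +e2, X_15=(4, -5)
t=15: X=(4, -5), d=1 → -e1, X_16=(3, -5)
t=16: X=(3, -5), d=3 → -e2, X_17=(3, -6)
t=17: X=(3, -6), d=1 → -e1, X_18=(2, -6)


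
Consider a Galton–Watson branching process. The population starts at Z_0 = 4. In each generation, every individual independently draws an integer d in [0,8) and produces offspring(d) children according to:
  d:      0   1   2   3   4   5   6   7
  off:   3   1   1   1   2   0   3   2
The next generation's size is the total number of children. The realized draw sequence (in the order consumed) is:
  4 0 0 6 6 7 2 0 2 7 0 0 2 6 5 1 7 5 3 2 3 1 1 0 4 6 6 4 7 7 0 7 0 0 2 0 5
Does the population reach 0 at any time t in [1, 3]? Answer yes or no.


no

gen 0: Z_0=4, draws=[4, 0, 0, 6], offspring=[2, 3, 3, 3], Z_1=11
gen 1: Z_1=11, draws=[6, 7, 2, 0, 2, 7, 0, 0, 2, 6, 5], offspring=[3, 2, 1, 3, 1, 2, 3, 3, 1, 3, 0], Z_2=22
gen 2: Z_2=22, draws=[1, 7, 5, 3, 2, 3, 1, 1, 0, 4, 6, 6, 4, 7, 7, 0, 7, 0, 0, 2, 0, 5], offspring=[1, 2, 0, 1, 1, 1, 1, 1, 3, 2, 3, 3, 2, 2, 2, 3, 2, 3, 3, 1, 3, 0], Z_3=40


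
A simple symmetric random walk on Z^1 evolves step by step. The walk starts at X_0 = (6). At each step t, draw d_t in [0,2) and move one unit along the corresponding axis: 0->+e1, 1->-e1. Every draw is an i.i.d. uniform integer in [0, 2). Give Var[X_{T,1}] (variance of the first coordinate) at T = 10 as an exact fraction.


Outcome values over d=0..1: [1, -1]
Σy = 0, Σy² = 2, M = 2
μ = 0/2 = 0,  σ² = 2/2 − (0)² = 1
Independent increments: Var[X_10] = 10·σ² = 10·(1) = 10

10


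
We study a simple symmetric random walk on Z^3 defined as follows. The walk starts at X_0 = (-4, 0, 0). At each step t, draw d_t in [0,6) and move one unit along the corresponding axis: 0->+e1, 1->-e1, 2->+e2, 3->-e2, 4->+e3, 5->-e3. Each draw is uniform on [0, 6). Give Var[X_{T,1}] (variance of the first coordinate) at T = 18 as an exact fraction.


Outcome values over d=0..5: [1, -1, 0, 0, 0, 0]
Σy = 0, Σy² = 2, M = 6
μ = 0/6 = 0,  σ² = 2/6 − (0)² = 1/3
Independent increments: Var[X_18] = 18·σ² = 18·(1/3) = 6

6


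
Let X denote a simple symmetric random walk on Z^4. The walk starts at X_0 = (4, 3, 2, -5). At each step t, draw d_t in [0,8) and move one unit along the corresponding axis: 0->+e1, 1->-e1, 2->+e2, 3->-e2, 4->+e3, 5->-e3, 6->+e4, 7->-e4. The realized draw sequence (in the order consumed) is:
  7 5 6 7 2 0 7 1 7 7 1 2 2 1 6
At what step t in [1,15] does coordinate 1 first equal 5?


t=0: X=(4, 3, 2, -5), d=7 → -e4, X_1=(4, 3, 2, -6)
t=1: X=(4, 3, 2, -6), d=5 → -e3, X_2=(4, 3, 1, -6)
t=2: X=(4, 3, 1, -6), d=6 → +e4, X_3=(4, 3, 1, -5)
t=3: X=(4, 3, 1, -5), d=7 → -e4, X_4=(4, 3, 1, -6)
t=4: X=(4, 3, 1, -6), d=2 → +e2, X_5=(4, 4, 1, -6)
t=5: X=(4, 4, 1, -6), d=0 → +e1, X_6=(5, 4, 1, -6)
t=6: X=(5, 4, 1, -6), d=7 → -e4, X_7=(5, 4, 1, -7)
t=7: X=(5, 4, 1, -7), d=1 → -e1, X_8=(4, 4, 1, -7)
t=8: X=(4, 4, 1, -7), d=7 → -e4, X_9=(4, 4, 1, -8)
t=9: X=(4, 4, 1, -8), d=7 → -e4, X_10=(4, 4, 1, -9)
t=10: X=(4, 4, 1, -9), d=1 → -e1, X_11=(3, 4, 1, -9)
t=11: X=(3, 4, 1, -9), d=2 → +e2, X_12=(3, 5, 1, -9)
t=12: X=(3, 5, 1, -9), d=2 → +e2, X_13=(3, 6, 1, -9)
t=13: X=(3, 6, 1, -9), d=1 → -e1, X_14=(2, 6, 1, -9)
t=14: X=(2, 6, 1, -9), d=6 → +e4, X_15=(2, 6, 1, -8)

6


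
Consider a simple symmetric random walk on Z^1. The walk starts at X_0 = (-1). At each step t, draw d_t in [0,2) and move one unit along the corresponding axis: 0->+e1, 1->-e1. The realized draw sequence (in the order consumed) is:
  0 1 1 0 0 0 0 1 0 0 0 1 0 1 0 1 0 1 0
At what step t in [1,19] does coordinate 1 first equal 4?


11

t=0: X=(-1), d=0 → +e1, X_1=(0)
t=1: X=(0), d=1 → -e1, X_2=(-1)
t=2: X=(-1), d=1 → -e1, X_3=(-2)
t=3: X=(-2), d=0 → +e1, X_4=(-1)
t=4: X=(-1), d=0 → +e1, X_5=(0)
t=5: X=(0), d=0 → +e1, X_6=(1)
t=6: X=(1), d=0 → +e1, X_7=(2)
t=7: X=(2), d=1 → -e1, X_8=(1)
t=8: X=(1), d=0 → +e1, X_9=(2)
t=9: X=(2), d=0 → +e1, X_10=(3)
t=10: X=(3), d=0 → +e1, X_11=(4)
t=11: X=(4), d=1 → -e1, X_12=(3)
t=12: X=(3), d=0 → +e1, X_13=(4)
t=13: X=(4), d=1 → -e1, X_14=(3)
t=14: X=(3), d=0 → +e1, X_15=(4)
t=15: X=(4), d=1 → -e1, X_16=(3)
t=16: X=(3), d=0 → +e1, X_17=(4)
t=17: X=(4), d=1 → -e1, X_18=(3)
t=18: X=(3), d=0 → +e1, X_19=(4)


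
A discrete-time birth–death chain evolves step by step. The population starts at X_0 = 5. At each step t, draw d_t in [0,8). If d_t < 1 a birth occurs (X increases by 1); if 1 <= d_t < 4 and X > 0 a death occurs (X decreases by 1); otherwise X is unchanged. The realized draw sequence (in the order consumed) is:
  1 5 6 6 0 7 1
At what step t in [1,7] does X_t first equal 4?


1

t=0: X=5, d=1 → death, X_1=4
t=1: X=4, d=5 → hold, X_2=4
t=2: X=4, d=6 → hold, X_3=4
t=3: X=4, d=6 → hold, X_4=4
t=4: X=4, d=0 → birth, X_5=5
t=5: X=5, d=7 → hold, X_6=5
t=6: X=5, d=1 → death, X_7=4


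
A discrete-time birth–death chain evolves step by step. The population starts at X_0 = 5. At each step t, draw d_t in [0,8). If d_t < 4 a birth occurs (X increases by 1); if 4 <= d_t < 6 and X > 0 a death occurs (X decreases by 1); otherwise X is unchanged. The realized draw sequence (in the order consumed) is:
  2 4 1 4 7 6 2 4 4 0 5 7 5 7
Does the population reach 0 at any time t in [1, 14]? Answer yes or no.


t=0: X=5, d=2 → birth, X_1=6
t=1: X=6, d=4 → death, X_2=5
t=2: X=5, d=1 → birth, X_3=6
t=3: X=6, d=4 → death, X_4=5
t=4: X=5, d=7 → hold, X_5=5
t=5: X=5, d=6 → hold, X_6=5
t=6: X=5, d=2 → birth, X_7=6
t=7: X=6, d=4 → death, X_8=5
t=8: X=5, d=4 → death, X_9=4
t=9: X=4, d=0 → birth, X_10=5
t=10: X=5, d=5 → death, X_11=4
t=11: X=4, d=7 → hold, X_12=4
t=12: X=4, d=5 → death, X_13=3
t=13: X=3, d=7 → hold, X_14=3

no


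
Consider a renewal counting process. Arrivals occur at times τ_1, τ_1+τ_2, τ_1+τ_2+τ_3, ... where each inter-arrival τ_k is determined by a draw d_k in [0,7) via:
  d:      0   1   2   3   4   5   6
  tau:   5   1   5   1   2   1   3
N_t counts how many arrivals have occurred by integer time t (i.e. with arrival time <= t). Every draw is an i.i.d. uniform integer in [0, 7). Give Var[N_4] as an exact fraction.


Inter-arrival values over d=0..6: [5, 1, 5, 1, 2, 1, 3]
Each d has probability 1/7, so the pmf of τ is: f(1) = 3/7, f(2) = 1/7, f(3) = 1/7, f(5) = 2/7
Let p_n(j) = P(N_n = j), with p_0 = [1]. Condition on τ_1: p_n(0) = P(τ > n), and for j >= 1, p_n(j) = Σ_{k<=n} f(k)·p_{n−k}(j−1)
p_1 = [4/7, 3/7]  (j = 0..1)
p_2 = [3/7, 19/49, 9/49]  (j = 0..2)
p_3 = [2/7, 20/49, 78/343, 27/343]  (j = 0..3)
p_4 = [2/7, 13/49, 100/343, 297/2401, 81/2401]  (j = 0..4)
E[N_4] = Σ j·p_4(j) = 3252/2401;  E[N_4²] = Σ j²·p_4(j) = 1058/343
Var[N_4] = 1058/343 − (3252/2401)² = 7206302/5764801

7206302/5764801


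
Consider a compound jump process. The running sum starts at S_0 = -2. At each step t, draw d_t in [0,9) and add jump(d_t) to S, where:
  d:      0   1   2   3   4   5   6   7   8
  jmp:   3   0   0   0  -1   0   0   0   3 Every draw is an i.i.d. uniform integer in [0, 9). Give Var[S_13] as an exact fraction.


Outcome values over d=0..8: [3, 0, 0, 0, -1, 0, 0, 0, 3]
Σy = 5, Σy² = 19, M = 9
μ = 5/9 = 5/9,  σ² = 19/9 − (5/9)² = 146/81
Independent increments: Var[S_13] = 13·σ² = 13·(146/81) = 1898/81

1898/81


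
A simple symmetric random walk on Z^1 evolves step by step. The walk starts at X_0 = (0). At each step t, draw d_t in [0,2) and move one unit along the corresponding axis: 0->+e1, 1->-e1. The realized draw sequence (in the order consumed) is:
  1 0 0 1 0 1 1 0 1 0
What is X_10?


(0)

t=0: X=(0), d=1 → -e1, X_1=(-1)
t=1: X=(-1), d=0 → +e1, X_2=(0)
t=2: X=(0), d=0 → +e1, X_3=(1)
t=3: X=(1), d=1 → -e1, X_4=(0)
t=4: X=(0), d=0 → +e1, X_5=(1)
t=5: X=(1), d=1 → -e1, X_6=(0)
t=6: X=(0), d=1 → -e1, X_7=(-1)
t=7: X=(-1), d=0 → +e1, X_8=(0)
t=8: X=(0), d=1 → -e1, X_9=(-1)
t=9: X=(-1), d=0 → +e1, X_10=(0)


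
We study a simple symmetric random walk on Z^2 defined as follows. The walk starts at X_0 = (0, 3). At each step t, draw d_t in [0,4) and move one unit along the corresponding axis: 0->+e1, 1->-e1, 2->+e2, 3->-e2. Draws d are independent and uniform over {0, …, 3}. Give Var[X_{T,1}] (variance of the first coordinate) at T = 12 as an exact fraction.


6

Outcome values over d=0..3: [1, -1, 0, 0]
Σy = 0, Σy² = 2, M = 4
μ = 0/4 = 0,  σ² = 2/4 − (0)² = 1/2
Independent increments: Var[X_12] = 12·σ² = 12·(1/2) = 6


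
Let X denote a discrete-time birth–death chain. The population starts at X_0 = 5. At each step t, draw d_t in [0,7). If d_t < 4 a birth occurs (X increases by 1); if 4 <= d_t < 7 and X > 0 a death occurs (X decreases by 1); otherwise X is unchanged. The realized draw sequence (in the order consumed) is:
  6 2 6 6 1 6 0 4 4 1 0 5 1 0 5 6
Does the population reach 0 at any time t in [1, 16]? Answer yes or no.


no

t=0: X=5, d=6 → death, X_1=4
t=1: X=4, d=2 → birth, X_2=5
t=2: X=5, d=6 → death, X_3=4
t=3: X=4, d=6 → death, X_4=3
t=4: X=3, d=1 → birth, X_5=4
t=5: X=4, d=6 → death, X_6=3
t=6: X=3, d=0 → birth, X_7=4
t=7: X=4, d=4 → death, X_8=3
t=8: X=3, d=4 → death, X_9=2
t=9: X=2, d=1 → birth, X_10=3
t=10: X=3, d=0 → birth, X_11=4
t=11: X=4, d=5 → death, X_12=3
t=12: X=3, d=1 → birth, X_13=4
t=13: X=4, d=0 → birth, X_14=5
t=14: X=5, d=5 → death, X_15=4
t=15: X=4, d=6 → death, X_16=3


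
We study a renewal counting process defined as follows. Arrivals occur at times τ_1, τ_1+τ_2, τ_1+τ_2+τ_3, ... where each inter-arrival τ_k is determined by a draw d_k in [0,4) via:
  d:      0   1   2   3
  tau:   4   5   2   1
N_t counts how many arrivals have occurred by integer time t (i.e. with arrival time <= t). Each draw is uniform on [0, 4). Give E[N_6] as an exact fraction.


7561/4096

Inter-arrival values over d=0..3: [4, 5, 2, 1]
Each d has probability 1/4, so the pmf of τ is: f(1) = 1/4, f(2) = 1/4, f(4) = 1/4, f(5) = 1/4
Renewal equation for m(n) = E[N_n]: condition on τ_1 = k (if k <= n, one arrival plus a fresh copy on the remaining n−k steps): m(n) = F(n) + Σ_{k<=n} f(k)·m(n−k), where F(n) = P(τ <= n) and m(0) = 0
m(1) = F(1) = 1/4
m(2) = F(2) + f(1)·m(1) = 1/2 + 1/4·1/4 = 9/16
m(3) = F(3) + f(1)·m(2) + f(2)·m(1) = 1/2 + 1/4·9/16 + 1/4·1/4 = 45/64
m(4) = F(4) + f(1)·m(3) + f(2)·m(2) = 3/4 + 1/4·45/64 + 1/4·9/16 = 273/256
m(5) = F(5) + f(1)·m(4) + f(2)·m(3) + f(4)·m(1) = 1 + 1/4·273/256 + 1/4·45/64 + 1/4·1/4 = 1541/1024
m(6) = F(6) + f(1)·m(5) + f(2)·m(4) + f(4)·m(2) + f(5)·m(1) = 1 + 1/4·1541/1024 + 1/4·273/256 + 1/4·9/16 + 1/4·1/4 = 7561/4096
E[N_6] = m(6) = 7561/4096


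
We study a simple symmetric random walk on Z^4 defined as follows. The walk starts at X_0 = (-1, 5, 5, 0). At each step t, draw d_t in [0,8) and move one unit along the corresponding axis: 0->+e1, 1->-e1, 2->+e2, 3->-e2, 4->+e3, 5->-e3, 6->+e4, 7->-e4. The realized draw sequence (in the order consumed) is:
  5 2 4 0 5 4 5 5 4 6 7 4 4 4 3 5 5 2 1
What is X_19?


t=0: X=(-1, 5, 5, 0), d=5 → -e3, X_1=(-1, 5, 4, 0)
t=1: X=(-1, 5, 4, 0), d=2 → +e2, X_2=(-1, 6, 4, 0)
t=2: X=(-1, 6, 4, 0), d=4 → +e3, X_3=(-1, 6, 5, 0)
t=3: X=(-1, 6, 5, 0), d=0 → +e1, X_4=(0, 6, 5, 0)
t=4: X=(0, 6, 5, 0), d=5 → -e3, X_5=(0, 6, 4, 0)
t=5: X=(0, 6, 4, 0), d=4 → +e3, X_6=(0, 6, 5, 0)
t=6: X=(0, 6, 5, 0), d=5 → -e3, X_7=(0, 6, 4, 0)
t=7: X=(0, 6, 4, 0), d=5 → -e3, X_8=(0, 6, 3, 0)
t=8: X=(0, 6, 3, 0), d=4 → +e3, X_9=(0, 6, 4, 0)
t=9: X=(0, 6, 4, 0), d=6 → +e4, X_10=(0, 6, 4, 1)
t=10: X=(0, 6, 4, 1), d=7 → -e4, X_11=(0, 6, 4, 0)
t=11: X=(0, 6, 4, 0), d=4 → +e3, X_12=(0, 6, 5, 0)
t=12: X=(0, 6, 5, 0), d=4 → +e3, X_13=(0, 6, 6, 0)
t=13: X=(0, 6, 6, 0), d=4 → +e3, X_14=(0, 6, 7, 0)
t=14: X=(0, 6, 7, 0), d=3 → -e2, X_15=(0, 5, 7, 0)
t=15: X=(0, 5, 7, 0), d=5 → -e3, X_16=(0, 5, 6, 0)
t=16: X=(0, 5, 6, 0), d=5 → -e3, X_17=(0, 5, 5, 0)
t=17: X=(0, 5, 5, 0), d=2 → +e2, X_18=(0, 6, 5, 0)
t=18: X=(0, 6, 5, 0), d=1 → -e1, X_19=(-1, 6, 5, 0)

(-1, 6, 5, 0)


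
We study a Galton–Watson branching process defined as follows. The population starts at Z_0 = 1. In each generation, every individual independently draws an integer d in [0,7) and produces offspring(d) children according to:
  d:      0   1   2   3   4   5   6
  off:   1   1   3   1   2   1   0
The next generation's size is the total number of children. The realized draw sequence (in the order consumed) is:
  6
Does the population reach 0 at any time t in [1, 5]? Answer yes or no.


gen 0: Z_0=1, draws=[6], offspring=[0], Z_1=0
gen 1: Z_1=0, draws=[], offspring=[], Z_2=0
gen 2: Z_2=0, draws=[], offspring=[], Z_3=0
gen 3: Z_3=0, draws=[], offspring=[], Z_4=0
gen 4: Z_4=0, draws=[], offspring=[], Z_5=0

yes


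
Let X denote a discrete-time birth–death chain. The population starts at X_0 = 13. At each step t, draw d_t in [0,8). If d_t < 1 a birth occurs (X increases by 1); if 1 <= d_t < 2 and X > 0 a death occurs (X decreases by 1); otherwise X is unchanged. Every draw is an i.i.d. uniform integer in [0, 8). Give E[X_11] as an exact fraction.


X can drop by at most 1 per step and X_0 = 13 > T = 11, so X_t >= 13 − t >= 2 > 0 for every t <= 11: the floor at 0 (the 'and X > 0' condition) never binds. Hence X_11 = X_0 + Σ_{t<11} Y_t with i.i.d. increments Y_t = y(d_t) ∈ {+1, −1, 0}.
Outcome values over d=0..7: [1, -1, 0, 0, 0, 0, 0, 0]
Σy = 0, Σy² = 2, M = 8
μ = 0/8 = 0,  σ² = 2/8 − (0)² = 1/4
E[X_11] = 13 + 11·(0) = 13

13


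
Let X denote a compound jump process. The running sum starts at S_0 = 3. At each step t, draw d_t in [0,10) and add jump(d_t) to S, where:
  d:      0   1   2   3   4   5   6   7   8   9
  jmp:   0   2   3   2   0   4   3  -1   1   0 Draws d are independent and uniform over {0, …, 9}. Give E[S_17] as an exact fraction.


134/5

Outcome values over d=0..9: [0, 2, 3, 2, 0, 4, 3, -1, 1, 0]
Σy = 14, Σy² = 44, M = 10
μ = 14/10 = 7/5,  σ² = 44/10 − (7/5)² = 61/25
E[S_17] = 3 + 17·(7/5) = 134/5


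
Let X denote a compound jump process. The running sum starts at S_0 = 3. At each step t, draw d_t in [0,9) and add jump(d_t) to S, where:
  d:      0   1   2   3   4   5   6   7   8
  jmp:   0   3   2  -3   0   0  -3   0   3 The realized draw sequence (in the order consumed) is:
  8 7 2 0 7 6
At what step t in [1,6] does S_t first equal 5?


t=0: S=3, d=8, jump=3, S_1=6
t=1: S=6, d=7, jump=0, S_2=6
t=2: S=6, d=2, jump=2, S_3=8
t=3: S=8, d=0, jump=0, S_4=8
t=4: S=8, d=7, jump=0, S_5=8
t=5: S=8, d=6, jump=-3, S_6=5

6


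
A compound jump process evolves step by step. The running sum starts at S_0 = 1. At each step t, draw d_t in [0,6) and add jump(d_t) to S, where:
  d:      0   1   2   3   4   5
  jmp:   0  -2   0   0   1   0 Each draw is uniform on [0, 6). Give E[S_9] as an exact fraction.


Outcome values over d=0..5: [0, -2, 0, 0, 1, 0]
Σy = -1, Σy² = 5, M = 6
μ = -1/6 = -1/6,  σ² = 5/6 − (-1/6)² = 29/36
E[S_9] = 1 + 9·(-1/6) = -1/2

-1/2


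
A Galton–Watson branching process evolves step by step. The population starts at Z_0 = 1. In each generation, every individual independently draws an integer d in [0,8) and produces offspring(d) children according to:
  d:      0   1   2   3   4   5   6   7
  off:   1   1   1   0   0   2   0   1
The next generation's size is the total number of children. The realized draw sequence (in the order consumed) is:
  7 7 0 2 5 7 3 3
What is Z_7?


0

gen 0: Z_0=1, draws=[7], offspring=[1], Z_1=1
gen 1: Z_1=1, draws=[7], offspring=[1], Z_2=1
gen 2: Z_2=1, draws=[0], offspring=[1], Z_3=1
gen 3: Z_3=1, draws=[2], offspring=[1], Z_4=1
gen 4: Z_4=1, draws=[5], offspring=[2], Z_5=2
gen 5: Z_5=2, draws=[7, 3], offspring=[1, 0], Z_6=1
gen 6: Z_6=1, draws=[3], offspring=[0], Z_7=0


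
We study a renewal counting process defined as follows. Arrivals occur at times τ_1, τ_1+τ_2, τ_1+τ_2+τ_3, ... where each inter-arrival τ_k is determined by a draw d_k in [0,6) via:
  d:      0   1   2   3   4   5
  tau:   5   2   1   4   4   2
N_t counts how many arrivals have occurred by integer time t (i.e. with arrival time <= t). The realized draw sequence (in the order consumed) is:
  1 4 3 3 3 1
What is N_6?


2

draw d_1=1: τ_1=2, arrival time A_1=2
draw d_2=4: τ_2=4, arrival time A_2=6
draw d_3=3: τ_3=4, arrival time A_3=10
draw d_4=3: τ_4=4, arrival time A_4=14
draw d_5=3: τ_5=4, arrival time A_5=18
draw d_6=1: τ_6=2, arrival time A_6=20
N_t over t=0..6: 0:0 1:0 2:1 3:1 4:1 5:1 6:2


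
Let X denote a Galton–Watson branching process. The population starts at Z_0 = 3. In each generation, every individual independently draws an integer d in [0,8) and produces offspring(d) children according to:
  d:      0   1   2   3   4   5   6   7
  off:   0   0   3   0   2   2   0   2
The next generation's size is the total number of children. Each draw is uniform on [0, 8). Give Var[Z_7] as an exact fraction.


Outcome values over d=0..7: [0, 0, 3, 0, 2, 2, 0, 2]
Σy = 9, Σy² = 21, M = 8
μ = 9/8 = 9/8,  σ² = 21/8 − (9/8)² = 87/64
V_0 = 0, E_0 = 3
V_1 = 87/64·E_0 + (9/8)²·V_0 = 261/64;  E_1 = 27/8
V_2 = 87/64·E_1 + (9/8)²·V_1 = 39933/4096;  E_2 = 243/64
V_3 = 87/64·E_2 + (9/8)²·V_2 = 4587597/262144;  E_3 = 2187/512
V_4 = 87/64·E_3 + (9/8)²·V_3 = 469013085/16777216;  E_4 = 19683/4096
V_5 = 87/64·E_4 + (9/8)²·V_4 = 45004136301/1073741824;  E_5 = 177147/32768
V_6 = 87/64·E_5 + (9/8)²·V_5 = 4150348542333/68719476736;  E_6 = 1594323/262144
V_7 = 87/64·E_6 + (9/8)²·V_6 = 372539204069517/4398046511104;  E_7 = 14348907/2097152

372539204069517/4398046511104


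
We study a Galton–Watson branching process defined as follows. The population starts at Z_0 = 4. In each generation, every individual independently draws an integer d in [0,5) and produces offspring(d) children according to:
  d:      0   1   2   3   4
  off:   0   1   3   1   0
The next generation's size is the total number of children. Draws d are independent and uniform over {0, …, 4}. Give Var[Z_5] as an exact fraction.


24

Outcome values over d=0..4: [0, 1, 3, 1, 0]
Σy = 5, Σy² = 11, M = 5
μ = 5/5 = 1,  σ² = 11/5 − (1)² = 6/5
V_0 = 0, E_0 = 4
V_1 = 6/5·E_0 + (1)²·V_0 = 24/5;  E_1 = 4
V_2 = 6/5·E_1 + (1)²·V_1 = 48/5;  E_2 = 4
V_3 = 6/5·E_2 + (1)²·V_2 = 72/5;  E_3 = 4
V_4 = 6/5·E_3 + (1)²·V_3 = 96/5;  E_4 = 4
V_5 = 6/5·E_4 + (1)²·V_4 = 24;  E_5 = 4


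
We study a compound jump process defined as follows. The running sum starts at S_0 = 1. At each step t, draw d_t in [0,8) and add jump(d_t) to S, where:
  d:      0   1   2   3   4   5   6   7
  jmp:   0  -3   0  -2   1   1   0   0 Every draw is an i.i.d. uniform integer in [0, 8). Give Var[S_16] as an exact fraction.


Outcome values over d=0..7: [0, -3, 0, -2, 1, 1, 0, 0]
Σy = -3, Σy² = 15, M = 8
μ = -3/8 = -3/8,  σ² = 15/8 − (-3/8)² = 111/64
Independent increments: Var[S_16] = 16·σ² = 16·(111/64) = 111/4

111/4


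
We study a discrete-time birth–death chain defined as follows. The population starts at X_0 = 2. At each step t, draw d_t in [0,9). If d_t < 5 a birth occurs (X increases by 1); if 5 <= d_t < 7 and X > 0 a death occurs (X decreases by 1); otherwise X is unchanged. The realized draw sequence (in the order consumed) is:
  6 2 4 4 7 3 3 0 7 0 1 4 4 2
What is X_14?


12

t=0: X=2, d=6 → death, X_1=1
t=1: X=1, d=2 → birth, X_2=2
t=2: X=2, d=4 → birth, X_3=3
t=3: X=3, d=4 → birth, X_4=4
t=4: X=4, d=7 → hold, X_5=4
t=5: X=4, d=3 → birth, X_6=5
t=6: X=5, d=3 → birth, X_7=6
t=7: X=6, d=0 → birth, X_8=7
t=8: X=7, d=7 → hold, X_9=7
t=9: X=7, d=0 → birth, X_10=8
t=10: X=8, d=1 → birth, X_11=9
t=11: X=9, d=4 → birth, X_12=10
t=12: X=10, d=4 → birth, X_13=11
t=13: X=11, d=2 → birth, X_14=12


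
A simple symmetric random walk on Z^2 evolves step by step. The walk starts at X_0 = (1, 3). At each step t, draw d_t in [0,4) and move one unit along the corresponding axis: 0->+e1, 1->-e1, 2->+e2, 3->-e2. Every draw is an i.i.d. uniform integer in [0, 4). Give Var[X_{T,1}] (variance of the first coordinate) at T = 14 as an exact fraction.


Outcome values over d=0..3: [1, -1, 0, 0]
Σy = 0, Σy² = 2, M = 4
μ = 0/4 = 0,  σ² = 2/4 − (0)² = 1/2
Independent increments: Var[X_14] = 14·σ² = 14·(1/2) = 7

7


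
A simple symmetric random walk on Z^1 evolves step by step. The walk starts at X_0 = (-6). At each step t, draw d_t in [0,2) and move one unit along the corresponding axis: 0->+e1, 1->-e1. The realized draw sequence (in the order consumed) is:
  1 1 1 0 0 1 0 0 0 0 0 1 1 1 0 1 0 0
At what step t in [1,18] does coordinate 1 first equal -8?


2

t=0: X=(-6), d=1 → -e1, X_1=(-7)
t=1: X=(-7), d=1 → -e1, X_2=(-8)
t=2: X=(-8), d=1 → -e1, X_3=(-9)
t=3: X=(-9), d=0 → +e1, X_4=(-8)
t=4: X=(-8), d=0 → +e1, X_5=(-7)
t=5: X=(-7), d=1 → -e1, X_6=(-8)
t=6: X=(-8), d=0 → +e1, X_7=(-7)
t=7: X=(-7), d=0 → +e1, X_8=(-6)
t=8: X=(-6), d=0 → +e1, X_9=(-5)
t=9: X=(-5), d=0 → +e1, X_10=(-4)
t=10: X=(-4), d=0 → +e1, X_11=(-3)
t=11: X=(-3), d=1 → -e1, X_12=(-4)
t=12: X=(-4), d=1 → -e1, X_13=(-5)
t=13: X=(-5), d=1 → -e1, X_14=(-6)
t=14: X=(-6), d=0 → +e1, X_15=(-5)
t=15: X=(-5), d=1 → -e1, X_16=(-6)
t=16: X=(-6), d=0 → +e1, X_17=(-5)
t=17: X=(-5), d=0 → +e1, X_18=(-4)
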